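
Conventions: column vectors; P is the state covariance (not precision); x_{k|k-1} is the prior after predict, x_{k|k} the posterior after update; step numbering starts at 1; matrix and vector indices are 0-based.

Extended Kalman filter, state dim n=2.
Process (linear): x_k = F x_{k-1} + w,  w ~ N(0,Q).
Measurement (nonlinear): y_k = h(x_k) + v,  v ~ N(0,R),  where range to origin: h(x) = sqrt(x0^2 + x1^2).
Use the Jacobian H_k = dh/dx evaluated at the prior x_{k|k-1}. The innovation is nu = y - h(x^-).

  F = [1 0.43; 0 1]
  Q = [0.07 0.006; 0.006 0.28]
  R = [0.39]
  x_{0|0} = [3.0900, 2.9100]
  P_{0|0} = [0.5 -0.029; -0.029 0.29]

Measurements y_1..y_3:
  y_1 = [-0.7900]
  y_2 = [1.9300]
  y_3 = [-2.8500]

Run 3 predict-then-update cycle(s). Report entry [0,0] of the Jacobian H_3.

step 1: x^-=[4.3413, 2.9100]  P^-=[0.5987 0.1017; 0.1017 0.5700]  H_jac=[0.8307 0.5568]  S=[1.0739]  K=[0.5158; 0.3742]  nu=[-6.0164]  x^+=[1.2379, 0.6586]  P^+=[0.3130 -0.1056; -0.1056 0.4196]
step 2: x^-=[1.5211, 0.6586]  P^-=[0.3697 0.0809; 0.0809 0.6996]  H_jac=[0.9177 0.3973]  S=[0.8708]  K=[0.4265; 0.4044]  nu=[0.2724]  x^+=[1.6373, 0.7688]  P^+=[0.2113 -0.0694; -0.0694 0.5572]
step 3: x^-=[1.9679, 0.7688]  P^-=[0.3247 0.1762; 0.1762 0.8372]  H_jac=[0.9314 0.3639]  S=[0.9020]  K=[0.4064; 0.5197]  nu=[-4.9627]  x^+=[-0.0488, -1.8104]  P^+=[0.1757 -0.0143; -0.0143 0.5936]

H_jac[0,0] = 0.9314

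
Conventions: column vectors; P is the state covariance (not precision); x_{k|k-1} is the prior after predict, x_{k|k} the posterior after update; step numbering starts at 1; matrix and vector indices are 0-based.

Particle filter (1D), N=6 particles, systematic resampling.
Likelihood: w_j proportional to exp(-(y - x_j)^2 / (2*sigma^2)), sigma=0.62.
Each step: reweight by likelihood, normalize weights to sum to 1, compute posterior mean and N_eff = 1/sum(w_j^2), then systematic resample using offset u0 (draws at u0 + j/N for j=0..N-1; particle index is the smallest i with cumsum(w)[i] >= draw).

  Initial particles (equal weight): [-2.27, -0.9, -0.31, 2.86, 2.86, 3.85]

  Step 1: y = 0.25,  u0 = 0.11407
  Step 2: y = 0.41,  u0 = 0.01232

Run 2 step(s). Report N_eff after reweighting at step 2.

step 1: w=[0.0003, 0.2120, 0.7874, 0.0002, 0.0002, 0.0000]  mean=-0.4346  Neff=1.5039  idx=[1, 2, 2, 2, 2, 2]
step 2: w=[0.0404, 0.1919, 0.1919, 0.1919, 0.1919, 0.1919]  mean=-0.3338  Neff=5.3823  idx=[0, 1, 2, 3, 4, 5]

N_eff = 5.3823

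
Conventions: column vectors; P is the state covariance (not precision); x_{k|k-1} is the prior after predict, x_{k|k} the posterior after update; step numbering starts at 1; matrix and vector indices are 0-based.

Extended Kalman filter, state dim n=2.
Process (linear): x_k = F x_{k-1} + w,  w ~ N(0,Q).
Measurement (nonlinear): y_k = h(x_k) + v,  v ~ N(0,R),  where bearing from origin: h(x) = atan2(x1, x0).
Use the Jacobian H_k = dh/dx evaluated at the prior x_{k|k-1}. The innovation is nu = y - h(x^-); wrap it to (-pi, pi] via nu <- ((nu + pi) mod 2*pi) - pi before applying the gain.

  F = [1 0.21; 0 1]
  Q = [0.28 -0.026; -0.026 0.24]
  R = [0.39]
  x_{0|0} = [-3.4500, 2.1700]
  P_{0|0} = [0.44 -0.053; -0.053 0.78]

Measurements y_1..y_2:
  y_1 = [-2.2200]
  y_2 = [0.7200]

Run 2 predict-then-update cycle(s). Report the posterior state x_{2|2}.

x_post = [-2.4818, 2.6920]

step 1: x^-=[-2.9943, 2.1700]  P^-=[0.7321 0.0848; 0.0848 1.0200]  H_jac=[-0.1587 -0.2190]  S=[0.4632]  K=[-0.2909; -0.5112]  nu=[1.5487]  x^+=[-3.4448, 1.3783]  P^+=[0.6929 0.0159; 0.0159 0.8989]
step 2: x^-=[-3.1554, 1.3783]  P^-=[1.0193 0.1787; 0.1787 1.1389]  H_jac=[-0.1163 -0.2661]  S=[0.4955]  K=[-0.3351; -0.6537]  nu=[-2.0098]  x^+=[-2.4818, 2.6920]  P^+=[0.9636 0.0702; 0.0702 0.9272]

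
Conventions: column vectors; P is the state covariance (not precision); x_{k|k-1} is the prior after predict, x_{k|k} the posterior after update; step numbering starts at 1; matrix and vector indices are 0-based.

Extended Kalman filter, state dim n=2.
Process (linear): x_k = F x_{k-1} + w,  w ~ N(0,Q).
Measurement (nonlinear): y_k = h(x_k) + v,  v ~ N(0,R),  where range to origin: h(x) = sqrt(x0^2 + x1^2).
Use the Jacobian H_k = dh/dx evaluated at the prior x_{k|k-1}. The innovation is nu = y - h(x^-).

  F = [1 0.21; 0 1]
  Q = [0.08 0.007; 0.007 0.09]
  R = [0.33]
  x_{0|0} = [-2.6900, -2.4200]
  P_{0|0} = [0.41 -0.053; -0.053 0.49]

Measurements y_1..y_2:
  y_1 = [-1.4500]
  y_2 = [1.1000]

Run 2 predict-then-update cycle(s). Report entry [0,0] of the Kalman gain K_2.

step 1: x^-=[-3.1982, -2.4200]  P^-=[0.4893 0.0569; 0.0569 0.5800]  H_jac=[-0.7974 -0.6034]  S=[0.9071]  K=[-0.4680; -0.4358]  nu=[-5.4606]  x^+=[-0.6425, -0.0401]  P^+=[0.2906 -0.1281; -0.1281 0.4077]
step 2: x^-=[-0.6509, -0.0401]  P^-=[0.3348 -0.0355; -0.0355 0.4977]  H_jac=[-0.9981 -0.0615]  S=[0.6611]  K=[-0.5022; 0.0073]  nu=[0.4479]  x^+=[-0.8758, -0.0368]  P^+=[0.1681 -0.0331; -0.0331 0.4977]

K[0,0] = -0.5022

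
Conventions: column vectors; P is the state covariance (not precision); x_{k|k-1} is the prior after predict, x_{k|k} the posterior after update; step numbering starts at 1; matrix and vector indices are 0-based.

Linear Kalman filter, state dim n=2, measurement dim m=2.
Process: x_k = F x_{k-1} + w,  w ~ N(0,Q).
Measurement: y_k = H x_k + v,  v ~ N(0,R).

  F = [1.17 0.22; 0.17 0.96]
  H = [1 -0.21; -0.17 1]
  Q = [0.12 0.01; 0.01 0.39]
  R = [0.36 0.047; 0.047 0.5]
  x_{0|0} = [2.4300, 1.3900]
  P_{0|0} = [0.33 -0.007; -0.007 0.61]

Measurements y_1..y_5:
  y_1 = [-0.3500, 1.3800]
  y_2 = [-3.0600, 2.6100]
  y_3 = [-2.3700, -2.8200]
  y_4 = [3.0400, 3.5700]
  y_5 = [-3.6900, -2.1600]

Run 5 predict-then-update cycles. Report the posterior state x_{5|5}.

x_post = [-1.5928, -0.7417]

step 1: x^-=[3.1489, 1.7475]  P^-=[0.5977 0.1963; 0.1963 0.9594]  S=[0.9175 -0.0527; -0.0527 1.4099]  K=[0.6116 0.0901; 0.0322 0.6580]  nu=[-3.1319, 0.1678]  x^+=[1.2484, 1.7570]  P^+=[0.2488 0.1161; 0.1161 0.3502]
step 2: x^-=[1.8472, 1.8990]  P^-=[0.5373 0.2682; 0.2682 0.7579]  S=[0.8181 0.0743; 0.0743 1.1822]  K=[0.5776 0.1133; 0.0790 0.5975]  nu=[-4.5084, 1.0251]  x^+=[-0.6409, 2.1552]  P^+=[0.2394 0.1245; 0.1245 0.3236]
step 3: x^-=[-0.2757, 1.9600]  P^-=[0.5275 0.2705; 0.2705 0.7358]  S=[0.8064 0.0829; 0.0829 1.1591]  K=[0.5719 0.1151; 0.0832 0.5892]  nu=[-1.6827, -4.8269]  x^+=[-1.7935, -1.0240]  P^+=[0.2375 0.1248; 0.1248 0.3197]
step 4: x^-=[-2.3236, -1.2879]  P^-=[0.5248 0.2696; 0.2696 0.7323]  S=[0.8039 0.0832; 0.0832 1.1558]  K=[0.5705 0.1150; 0.0832 0.5879]  nu=[5.0932, 4.4629]  x^+=[1.0953, 1.7597]  P^+=[0.2370 0.1246; 0.1246 0.3191]
step 5: x^-=[1.6687, 1.8755]  P^-=[0.5240 0.2691; 0.2691 0.7316]  S=[0.8032 0.0830; 0.0830 1.1552]  K=[0.5701 0.1149; 0.0830 0.5877]  nu=[-4.9648, -3.7519]  x^+=[-1.5928, -0.7417]  P^+=[0.2368 0.1245; 0.1245 0.3189]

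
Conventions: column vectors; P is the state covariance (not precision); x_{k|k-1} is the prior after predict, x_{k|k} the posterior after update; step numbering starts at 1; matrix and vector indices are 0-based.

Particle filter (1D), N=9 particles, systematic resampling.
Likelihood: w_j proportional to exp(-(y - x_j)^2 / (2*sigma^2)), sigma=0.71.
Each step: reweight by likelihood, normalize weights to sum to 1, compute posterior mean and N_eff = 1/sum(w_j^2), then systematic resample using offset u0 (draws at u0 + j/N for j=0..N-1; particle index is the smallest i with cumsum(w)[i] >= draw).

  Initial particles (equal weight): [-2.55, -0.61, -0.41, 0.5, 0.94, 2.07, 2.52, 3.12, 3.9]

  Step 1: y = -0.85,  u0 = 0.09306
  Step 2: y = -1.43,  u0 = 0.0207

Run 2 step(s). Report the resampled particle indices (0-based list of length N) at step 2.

step 1: w=[0.0280, 0.4647, 0.4060, 0.0807, 0.0205, 0.0001, 0.0000, 0.0000, 0.0000]  mean=-0.4614  Neff=2.5741  idx=[1, 1, 1, 1, 2, 2, 2, 2, 4]
step 2: w=[0.1474, 0.1474, 0.1474, 0.1474, 0.1023, 0.1023, 0.1023, 0.1023, 0.0011]  mean=-0.5264  Neff=7.7645  idx=[0, 0, 1, 2, 3, 3, 4, 6, 7]

resampled_idx = [0, 0, 1, 2, 3, 3, 4, 6, 7]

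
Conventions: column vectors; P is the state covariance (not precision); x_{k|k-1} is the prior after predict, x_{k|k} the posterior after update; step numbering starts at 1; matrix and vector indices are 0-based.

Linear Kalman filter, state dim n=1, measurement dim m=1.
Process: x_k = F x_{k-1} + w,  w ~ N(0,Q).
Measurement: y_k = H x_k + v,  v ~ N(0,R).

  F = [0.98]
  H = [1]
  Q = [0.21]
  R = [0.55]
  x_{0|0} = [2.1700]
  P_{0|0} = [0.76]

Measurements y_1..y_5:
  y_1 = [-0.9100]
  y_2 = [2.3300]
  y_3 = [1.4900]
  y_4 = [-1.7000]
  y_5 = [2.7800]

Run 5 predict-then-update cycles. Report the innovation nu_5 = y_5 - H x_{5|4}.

step 1: x^-=[2.1266]  P^-=[0.9399]  S=[1.4899]  K=[0.6308]  nu=[-3.0366]  x^+=[0.2110]  P^+=[0.3470]
step 2: x^-=[0.2067]  P^-=[0.5432]  S=[1.0932]  K=[0.4969]  nu=[2.1233]  x^+=[1.2618]  P^+=[0.2733]
step 3: x^-=[1.2366]  P^-=[0.4725]  S=[1.0225]  K=[0.4621]  nu=[0.2534]  x^+=[1.3537]  P^+=[0.2541]
step 4: x^-=[1.3266]  P^-=[0.4541]  S=[1.0041]  K=[0.4522]  nu=[-3.0266]  x^+=[-0.0421]  P^+=[0.2487]
step 5: x^-=[-0.0413]  P^-=[0.4489]  S=[0.9989]  K=[0.4494]  nu=[2.8213]  x^+=[1.2265]  P^+=[0.2472]

innov = [2.8213]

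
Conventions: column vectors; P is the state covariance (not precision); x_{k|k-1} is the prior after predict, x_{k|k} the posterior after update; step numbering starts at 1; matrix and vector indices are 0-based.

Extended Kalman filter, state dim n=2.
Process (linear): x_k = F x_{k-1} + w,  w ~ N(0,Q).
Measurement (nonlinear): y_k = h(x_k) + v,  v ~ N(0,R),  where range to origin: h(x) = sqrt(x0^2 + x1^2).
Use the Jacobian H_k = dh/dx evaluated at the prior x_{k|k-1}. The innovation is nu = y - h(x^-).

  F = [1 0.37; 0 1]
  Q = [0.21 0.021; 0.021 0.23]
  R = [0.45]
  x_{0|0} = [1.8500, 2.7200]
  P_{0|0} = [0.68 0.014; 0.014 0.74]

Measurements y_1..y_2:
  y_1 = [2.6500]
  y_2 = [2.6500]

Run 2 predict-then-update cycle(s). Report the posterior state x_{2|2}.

step 1: x^-=[2.8564, 2.7200]  P^-=[1.0017 0.3088; 0.3088 0.9700]  H_jac=[0.7242 0.6896]  S=[1.7450]  K=[0.5377; 0.5115]  nu=[-1.2943]  x^+=[2.1604, 2.0580]  P^+=[0.4971 -0.1711; -0.1711 0.5135]
step 2: x^-=[2.9219, 2.0580]  P^-=[0.6508 0.0398; 0.0398 0.7435]  H_jac=[0.8176 0.5758]  S=[1.1690]  K=[0.4747; 0.3941]  nu=[-0.9239]  x^+=[2.4833, 1.6939]  P^+=[0.3873 -0.1789; -0.1789 0.5619]

x_post = [2.4833, 1.6939]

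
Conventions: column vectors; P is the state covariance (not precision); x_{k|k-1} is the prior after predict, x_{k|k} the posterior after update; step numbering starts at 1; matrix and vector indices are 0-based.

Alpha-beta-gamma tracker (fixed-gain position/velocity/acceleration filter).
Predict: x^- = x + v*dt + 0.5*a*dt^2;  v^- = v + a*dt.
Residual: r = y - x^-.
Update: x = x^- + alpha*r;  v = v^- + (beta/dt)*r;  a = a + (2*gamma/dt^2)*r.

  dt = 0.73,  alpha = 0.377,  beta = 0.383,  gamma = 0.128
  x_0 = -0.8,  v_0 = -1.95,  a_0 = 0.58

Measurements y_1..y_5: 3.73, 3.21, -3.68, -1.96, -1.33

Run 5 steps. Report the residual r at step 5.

resid = -0.4249

step 1: x_pred=-2.0690  r=5.7990  x^+=0.1172  v^+=1.5159  a^+=3.3658
step 2: x_pred=2.1206  r=1.0894  x^+=2.5313  v^+=4.5444  a^+=3.8891
step 3: x_pred=6.8850  r=-10.5650  x^+=2.9020  v^+=1.8404  a^+=-1.1862
step 4: x_pred=3.9294  r=-5.8894  x^+=1.7091  v^+=-2.1155  a^+=-4.0155
step 5: x_pred=-0.9051  r=-0.4249  x^+=-1.0653  v^+=-5.2697  a^+=-4.2196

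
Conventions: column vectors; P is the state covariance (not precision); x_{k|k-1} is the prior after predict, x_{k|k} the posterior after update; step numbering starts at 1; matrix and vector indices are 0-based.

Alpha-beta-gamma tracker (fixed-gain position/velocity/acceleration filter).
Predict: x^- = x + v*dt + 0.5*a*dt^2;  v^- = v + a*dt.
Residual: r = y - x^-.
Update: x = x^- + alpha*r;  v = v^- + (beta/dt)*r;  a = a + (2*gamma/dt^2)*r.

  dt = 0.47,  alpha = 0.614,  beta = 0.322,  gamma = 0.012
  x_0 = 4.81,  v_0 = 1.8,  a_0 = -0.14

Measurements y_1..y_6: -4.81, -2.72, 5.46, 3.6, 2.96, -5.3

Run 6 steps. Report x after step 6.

step 1: x_pred=5.6405  r=-10.4505  x^+=-0.7761  v^+=-5.4255  a^+=-1.2754
step 2: x_pred=-3.4670  r=0.7470  x^+=-3.0083  v^+=-5.5132  a^+=-1.1943
step 3: x_pred=-5.7314  r=11.1914  x^+=1.1401  v^+=1.5928  a^+=0.0217
step 4: x_pred=1.8911  r=1.7089  x^+=2.9404  v^+=2.7738  a^+=0.2073
step 5: x_pred=4.2669  r=-1.3069  x^+=3.4645  v^+=1.9758  a^+=0.0653
step 6: x_pred=4.4003  r=-9.7003  x^+=-1.5557  v^+=-4.6392  a^+=-0.9886

x_post = -1.5557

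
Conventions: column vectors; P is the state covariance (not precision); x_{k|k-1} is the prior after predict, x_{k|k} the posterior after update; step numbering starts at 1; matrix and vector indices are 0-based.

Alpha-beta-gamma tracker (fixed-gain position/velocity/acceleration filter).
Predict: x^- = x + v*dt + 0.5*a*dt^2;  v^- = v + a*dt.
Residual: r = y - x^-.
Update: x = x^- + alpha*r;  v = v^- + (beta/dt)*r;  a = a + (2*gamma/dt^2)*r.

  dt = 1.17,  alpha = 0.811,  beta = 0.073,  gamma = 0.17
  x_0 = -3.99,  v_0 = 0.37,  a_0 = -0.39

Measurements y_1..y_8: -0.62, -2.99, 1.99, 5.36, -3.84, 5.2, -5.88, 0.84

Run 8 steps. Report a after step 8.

a_post = -1.7550

step 1: x_pred=-3.8240  r=3.2040  x^+=-1.2256  v^+=0.1136  a^+=0.4058
step 2: x_pred=-0.8149  r=-2.1751  x^+=-2.5789  v^+=0.4527  a^+=-0.1344
step 3: x_pred=-2.1413  r=4.1313  x^+=1.2092  v^+=0.5532  a^+=0.8917
step 4: x_pred=2.4667  r=2.8933  x^+=4.8132  v^+=1.7769  a^+=1.6103
step 5: x_pred=7.9943  r=-11.8343  x^+=-1.6033  v^+=2.9226  a^+=-1.3291
step 6: x_pred=0.9064  r=4.2936  x^+=4.3885  v^+=1.6355  a^+=-0.2626
step 7: x_pred=6.1223  r=-12.0023  x^+=-3.6116  v^+=0.5793  a^+=-3.2437
step 8: x_pred=-5.1539  r=5.9939  x^+=-0.2928  v^+=-2.8418  a^+=-1.7550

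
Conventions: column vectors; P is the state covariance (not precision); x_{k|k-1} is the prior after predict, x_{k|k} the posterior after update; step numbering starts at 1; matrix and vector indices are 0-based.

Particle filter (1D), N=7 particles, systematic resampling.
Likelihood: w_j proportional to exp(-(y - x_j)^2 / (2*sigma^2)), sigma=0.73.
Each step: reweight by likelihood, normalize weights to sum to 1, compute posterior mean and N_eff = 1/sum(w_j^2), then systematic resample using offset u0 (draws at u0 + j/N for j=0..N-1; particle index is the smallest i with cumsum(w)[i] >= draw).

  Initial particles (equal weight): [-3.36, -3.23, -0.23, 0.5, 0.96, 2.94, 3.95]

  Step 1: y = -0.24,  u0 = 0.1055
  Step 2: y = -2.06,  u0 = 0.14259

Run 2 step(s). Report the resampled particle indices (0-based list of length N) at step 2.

step 1: w=[0.0001, 0.0001, 0.5383, 0.3221, 0.1394, 0.0000, 0.0000]  mean=0.1706  Neff=2.4217  idx=[2, 2, 2, 2, 3, 3, 4]
step 2: w=[0.2437, 0.2437, 0.2437, 0.2437, 0.0121, 0.0121, 0.0011]  mean=-0.2111  Neff=4.2042  idx=[0, 1, 1, 2, 2, 3, 6]

resampled_idx = [0, 1, 1, 2, 2, 3, 6]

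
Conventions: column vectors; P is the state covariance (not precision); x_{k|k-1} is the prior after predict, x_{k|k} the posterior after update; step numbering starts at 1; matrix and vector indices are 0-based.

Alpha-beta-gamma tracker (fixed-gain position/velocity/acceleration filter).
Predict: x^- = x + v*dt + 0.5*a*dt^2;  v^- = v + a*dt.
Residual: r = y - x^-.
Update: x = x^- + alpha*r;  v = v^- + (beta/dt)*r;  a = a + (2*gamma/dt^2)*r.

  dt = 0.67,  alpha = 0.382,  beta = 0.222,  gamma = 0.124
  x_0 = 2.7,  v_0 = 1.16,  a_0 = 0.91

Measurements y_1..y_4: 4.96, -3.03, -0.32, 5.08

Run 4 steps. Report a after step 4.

a_post = -0.8598

step 1: x_pred=3.6814  r=1.2786  x^+=4.1699  v^+=2.1933  a^+=1.6164
step 2: x_pred=6.0022  r=-9.0322  x^+=2.5519  v^+=0.2835  a^+=-3.3736
step 3: x_pred=1.9847  r=-2.3047  x^+=1.1043  v^+=-2.7404  a^+=-4.6468
step 4: x_pred=-1.7748  r=6.8548  x^+=0.8438  v^+=-3.5825  a^+=-0.8598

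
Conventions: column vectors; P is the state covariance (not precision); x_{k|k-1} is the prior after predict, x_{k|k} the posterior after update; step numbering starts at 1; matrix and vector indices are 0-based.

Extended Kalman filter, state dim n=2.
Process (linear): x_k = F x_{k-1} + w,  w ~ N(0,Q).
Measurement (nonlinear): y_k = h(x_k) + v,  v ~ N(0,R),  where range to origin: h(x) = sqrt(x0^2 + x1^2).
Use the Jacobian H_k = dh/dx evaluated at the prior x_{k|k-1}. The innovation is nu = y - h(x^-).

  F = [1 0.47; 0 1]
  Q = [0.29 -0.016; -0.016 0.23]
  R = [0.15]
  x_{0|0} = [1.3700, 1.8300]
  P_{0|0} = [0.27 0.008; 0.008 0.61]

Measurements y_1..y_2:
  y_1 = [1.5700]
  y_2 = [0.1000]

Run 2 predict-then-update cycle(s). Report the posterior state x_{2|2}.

step 1: x^-=[2.2301, 1.8300]  P^-=[0.7023 0.2787; 0.2787 0.8400]  H_jac=[0.7730 0.6344]  S=[1.1810]  K=[0.6094; 0.6336]  nu=[-1.3148]  x^+=[1.4289, 0.9969]  P^+=[0.2637 -0.1773; -0.1773 0.3659]
step 2: x^-=[1.8974, 0.9969]  P^-=[0.4679 -0.0213; -0.0213 0.5959]  H_jac=[0.8853 0.4651]  S=[0.6280]  K=[0.6437; 0.4112]  nu=[-2.0434]  x^+=[0.5820, 0.1566]  P^+=[0.2076 -0.1876; -0.1876 0.4897]

x_post = [0.5820, 0.1566]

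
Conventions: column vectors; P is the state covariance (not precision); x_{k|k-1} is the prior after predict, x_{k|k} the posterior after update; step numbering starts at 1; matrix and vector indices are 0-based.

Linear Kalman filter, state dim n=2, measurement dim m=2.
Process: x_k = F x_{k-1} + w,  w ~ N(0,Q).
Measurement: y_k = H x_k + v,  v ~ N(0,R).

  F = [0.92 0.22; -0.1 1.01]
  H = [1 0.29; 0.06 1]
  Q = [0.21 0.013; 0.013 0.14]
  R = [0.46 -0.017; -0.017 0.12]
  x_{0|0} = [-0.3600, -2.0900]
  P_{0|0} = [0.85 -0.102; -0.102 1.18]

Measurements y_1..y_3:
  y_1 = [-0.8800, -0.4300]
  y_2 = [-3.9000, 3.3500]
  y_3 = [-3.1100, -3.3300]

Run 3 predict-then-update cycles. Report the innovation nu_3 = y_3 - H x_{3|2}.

step 1: x^-=[-0.7910, -2.0749]  P^-=[0.9453 0.1045; 0.1045 1.3728]  S=[1.5813 0.5441; 0.5441 1.5088]  K=[0.6624 -0.1320; 0.0038 0.9127]  nu=[0.5127, 1.6924]  x^+=[-0.6749, -0.5284]  P^+=[0.3204 -0.0463; -0.0463 0.1122]
step 2: x^-=[-0.7371, -0.4662]  P^-=[0.4678 -0.0336; -0.0336 0.2671]  S=[0.9308 0.0544; 0.0544 0.3847]  K=[0.4971 -0.0845; 0.0070 0.6880]  nu=[-3.0277, 3.8604]  x^+=[-2.5684, 2.1685]  P^+=[0.2397 -0.0330; -0.0330 0.0844]
step 3: x^-=[-1.8859, 2.4471]  P^-=[0.4036 -0.0202; -0.0202 0.2352]  S=[0.8716 0.0549; 0.0549 0.3542]  K=[0.4601 -0.0599; 0.0136 0.6584]  nu=[-1.9338, -5.6639]  x^+=[-2.4361, -1.3085]  P^+=[0.2208 -0.0283; -0.0283 0.0805]

innov = [-1.9338, -5.6639]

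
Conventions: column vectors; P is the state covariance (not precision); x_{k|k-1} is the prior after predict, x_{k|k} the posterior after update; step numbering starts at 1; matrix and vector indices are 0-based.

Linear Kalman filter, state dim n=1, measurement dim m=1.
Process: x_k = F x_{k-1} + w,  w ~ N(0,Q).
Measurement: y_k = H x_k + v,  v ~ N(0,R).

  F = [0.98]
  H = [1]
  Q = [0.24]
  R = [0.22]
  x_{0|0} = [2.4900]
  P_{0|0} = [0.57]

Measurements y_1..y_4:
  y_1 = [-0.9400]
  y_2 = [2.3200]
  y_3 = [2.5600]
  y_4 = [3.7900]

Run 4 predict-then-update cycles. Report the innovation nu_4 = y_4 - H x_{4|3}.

step 1: x^-=[2.4402]  P^-=[0.7874]  S=[1.0074]  K=[0.7816]  nu=[-3.3802]  x^+=[-0.2018]  P^+=[0.1720]
step 2: x^-=[-0.1978]  P^-=[0.4051]  S=[0.6251]  K=[0.6481]  nu=[2.5178]  x^+=[1.4339]  P^+=[0.1426]
step 3: x^-=[1.4053]  P^-=[0.3769]  S=[0.5969]  K=[0.6314]  nu=[1.1547]  x^+=[2.1344]  P^+=[0.1389]
step 4: x^-=[2.0917]  P^-=[0.3734]  S=[0.5934]  K=[0.6293]  nu=[1.6983]  x^+=[3.1604]  P^+=[0.1384]

innov = [1.6983]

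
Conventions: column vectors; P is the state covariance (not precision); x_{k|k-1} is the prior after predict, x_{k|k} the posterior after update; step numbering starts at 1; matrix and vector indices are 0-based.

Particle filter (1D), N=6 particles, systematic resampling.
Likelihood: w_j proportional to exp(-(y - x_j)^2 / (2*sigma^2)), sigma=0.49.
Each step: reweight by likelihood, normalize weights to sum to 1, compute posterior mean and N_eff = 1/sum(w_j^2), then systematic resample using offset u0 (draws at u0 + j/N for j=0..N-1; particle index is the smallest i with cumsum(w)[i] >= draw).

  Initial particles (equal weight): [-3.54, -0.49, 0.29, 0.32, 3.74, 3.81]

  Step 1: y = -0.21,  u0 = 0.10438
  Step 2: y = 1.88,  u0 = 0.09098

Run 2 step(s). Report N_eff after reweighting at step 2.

step 1: w=[0.0000, 0.4245, 0.2970, 0.2785, 0.0000, 0.0000]  mean=-0.0328  Neff=2.8903  idx=[1, 1, 2, 2, 3, 3]
step 2: w=[0.0004, 0.0004, 0.2253, 0.2253, 0.2743, 0.2743]  mean=0.3059  Neff=3.9676  idx=[2, 3, 3, 4, 5, 5]

N_eff = 3.9676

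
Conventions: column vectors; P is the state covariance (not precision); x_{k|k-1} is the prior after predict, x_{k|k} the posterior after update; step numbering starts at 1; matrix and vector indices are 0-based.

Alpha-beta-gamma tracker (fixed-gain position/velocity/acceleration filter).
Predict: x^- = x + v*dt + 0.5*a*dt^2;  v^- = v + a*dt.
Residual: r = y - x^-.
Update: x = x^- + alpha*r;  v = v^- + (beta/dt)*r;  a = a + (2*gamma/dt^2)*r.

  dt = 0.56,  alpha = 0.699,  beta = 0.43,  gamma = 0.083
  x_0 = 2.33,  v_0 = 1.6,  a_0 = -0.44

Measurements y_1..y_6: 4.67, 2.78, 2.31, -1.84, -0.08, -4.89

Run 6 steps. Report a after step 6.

a_post = -2.1825

step 1: x_pred=3.1570  r=1.5130  x^+=4.2146  v^+=2.5154  a^+=0.3609
step 2: x_pred=5.6798  r=-2.8998  x^+=3.6528  v^+=0.4908  a^+=-1.1741
step 3: x_pred=3.7436  r=-1.4336  x^+=2.7415  v^+=-1.2674  a^+=-1.9329
step 4: x_pred=1.7287  r=-3.5687  x^+=-0.7658  v^+=-5.0901  a^+=-3.8220
step 5: x_pred=-4.2156  r=4.1356  x^+=-1.3248  v^+=-4.0549  a^+=-1.6328
step 6: x_pred=-3.8516  r=-1.0384  x^+=-4.5774  v^+=-5.7666  a^+=-2.1825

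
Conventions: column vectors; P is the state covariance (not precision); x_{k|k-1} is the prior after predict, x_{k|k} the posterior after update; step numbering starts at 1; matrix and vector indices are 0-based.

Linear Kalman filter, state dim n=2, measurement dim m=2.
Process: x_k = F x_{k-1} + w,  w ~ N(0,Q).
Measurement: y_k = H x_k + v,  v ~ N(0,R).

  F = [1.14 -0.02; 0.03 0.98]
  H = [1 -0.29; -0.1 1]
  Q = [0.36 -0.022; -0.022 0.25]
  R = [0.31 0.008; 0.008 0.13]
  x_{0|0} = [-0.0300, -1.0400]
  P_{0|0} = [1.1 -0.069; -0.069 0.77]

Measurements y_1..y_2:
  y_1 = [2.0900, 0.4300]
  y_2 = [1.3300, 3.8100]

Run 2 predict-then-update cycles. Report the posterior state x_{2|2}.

step 1: x^-=[-0.0134, -1.0201]  P^-=[1.7930 -0.0765; -0.0765 0.9864]  S=[2.2304 -0.5361; -0.5361 1.1497]  K=[0.8564 0.1768; 0.0510 0.8884]  nu=[1.8076, 1.4488]  x^+=[1.7907, 0.3592]  P^+=[0.2838 0.0582; 0.0582 0.1217]
step 2: x^-=[2.0342, 0.4057]  P^-=[0.7262 0.0503; 0.0503 0.3706]  S=[1.0382 -0.1203; -0.1203 0.4978]  K=[0.6998 0.1243; 0.0309 0.7418]  nu=[-0.5866, 3.6077]  x^+=[2.0723, 3.0639]  P^+=[0.2310 0.0449; 0.0449 0.1012]

x_post = [2.0723, 3.0639]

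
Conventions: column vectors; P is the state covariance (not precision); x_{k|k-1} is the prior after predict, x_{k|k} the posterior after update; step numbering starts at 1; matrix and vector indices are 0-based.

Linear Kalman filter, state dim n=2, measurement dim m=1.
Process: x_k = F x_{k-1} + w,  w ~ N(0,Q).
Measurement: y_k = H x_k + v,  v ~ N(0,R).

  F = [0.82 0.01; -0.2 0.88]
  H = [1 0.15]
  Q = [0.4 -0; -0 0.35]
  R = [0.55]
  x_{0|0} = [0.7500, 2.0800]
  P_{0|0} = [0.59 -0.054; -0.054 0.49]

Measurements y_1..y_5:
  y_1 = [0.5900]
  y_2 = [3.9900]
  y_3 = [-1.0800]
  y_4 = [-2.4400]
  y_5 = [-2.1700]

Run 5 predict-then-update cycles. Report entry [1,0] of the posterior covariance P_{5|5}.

P_post[1,0] = -0.1940

step 1: x^-=[0.6358, 1.6804]  P^-=[0.7959 -0.1313; -0.1313 0.7721]  S=[1.3239]  K=[0.5863; -0.0117]  nu=[-0.2979]  x^+=[0.4612, 1.6839]  P^+=[0.3408 -0.1222; -0.1222 0.7719]
step 2: x^-=[0.3950, 1.3896]  P^-=[0.6272 -0.1370; -0.1370 1.0044]  S=[1.1587]  K=[0.5236; 0.0117]  nu=[3.3866]  x^+=[2.1681, 1.4294]  P^+=[0.3096 -0.1442; -0.1442 1.0042]
step 3: x^-=[1.7921, 0.8242]  P^-=[0.6059 -0.1457; -0.1457 1.1908]  S=[1.1390]  K=[0.5128; 0.0289]  nu=[-2.9958]  x^+=[0.2560, 0.7376]  P^+=[0.3064 -0.1626; -0.1626 1.1899]
step 4: x^-=[0.2173, 0.5979]  P^-=[0.6035 -0.1568; -0.1568 1.3409]  S=[1.1366]  K=[0.5103; 0.0390]  nu=[-2.7470]  x^+=[-1.1844, 0.4907]  P^+=[0.3076 -0.1794; -0.1794 1.3392]
step 5: x^-=[-0.9663, 0.6687]  P^-=[0.6040 -0.1678; -0.1678 1.4625]  S=[1.1366]  K=[0.5093; 0.0454]  nu=[-1.3040]  x^+=[-1.6304, 0.6094]  P^+=[0.3092 -0.1940; -0.1940 1.4602]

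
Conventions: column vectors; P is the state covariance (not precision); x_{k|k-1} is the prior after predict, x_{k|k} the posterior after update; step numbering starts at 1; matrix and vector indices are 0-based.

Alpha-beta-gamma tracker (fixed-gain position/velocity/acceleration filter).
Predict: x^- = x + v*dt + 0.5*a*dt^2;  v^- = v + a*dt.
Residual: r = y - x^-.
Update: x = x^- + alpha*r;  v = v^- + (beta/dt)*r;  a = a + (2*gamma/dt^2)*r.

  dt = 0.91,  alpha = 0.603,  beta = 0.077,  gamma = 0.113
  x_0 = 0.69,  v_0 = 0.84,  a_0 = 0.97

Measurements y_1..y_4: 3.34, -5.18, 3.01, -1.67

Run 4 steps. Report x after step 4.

step 1: x_pred=1.8560  r=1.4840  x^+=2.7509  v^+=1.8483  a^+=1.3750
step 2: x_pred=5.0021  r=-10.1821  x^+=-1.1377  v^+=2.2380  a^+=-1.4038
step 3: x_pred=0.3176  r=2.6924  x^+=1.9411  v^+=1.1883  a^+=-0.6690
step 4: x_pred=2.7454  r=-4.4154  x^+=0.0829  v^+=0.2058  a^+=-1.8741

x_post = 0.0829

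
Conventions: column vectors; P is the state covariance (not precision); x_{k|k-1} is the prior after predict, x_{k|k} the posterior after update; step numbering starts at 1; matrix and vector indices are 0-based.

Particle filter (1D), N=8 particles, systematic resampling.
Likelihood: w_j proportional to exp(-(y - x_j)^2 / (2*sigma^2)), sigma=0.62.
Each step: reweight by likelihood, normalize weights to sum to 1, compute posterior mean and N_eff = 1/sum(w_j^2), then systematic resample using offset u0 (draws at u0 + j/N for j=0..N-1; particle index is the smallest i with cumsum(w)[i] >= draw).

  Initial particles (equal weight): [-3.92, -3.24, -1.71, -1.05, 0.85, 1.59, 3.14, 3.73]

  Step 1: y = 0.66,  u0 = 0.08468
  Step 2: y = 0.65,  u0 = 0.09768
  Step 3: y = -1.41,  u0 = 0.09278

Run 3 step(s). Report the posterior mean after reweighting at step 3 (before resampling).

step 1: w=[0.0000, 0.0000, 0.0005, 0.0171, 0.7328, 0.2493, 0.0003, 0.0000]  mean=1.0013  Neff=1.6683  idx=[4, 4, 4, 4, 4, 4, 5, 5]
step 2: w=[0.1500, 0.1500, 0.1500, 0.1500, 0.1500, 0.1500, 0.0501, 0.0501]  mean=0.9241  Neff=7.1441  idx=[0, 1, 2, 3, 3, 4, 5, 7]
step 3: w=[0.1427, 0.1427, 0.1427, 0.1427, 0.1427, 0.1427, 0.1427, 0.0009]  mean=0.8507  Neff=7.0126  idx=[0, 1, 2, 3, 4, 5, 5, 6]

post_mean = 0.8507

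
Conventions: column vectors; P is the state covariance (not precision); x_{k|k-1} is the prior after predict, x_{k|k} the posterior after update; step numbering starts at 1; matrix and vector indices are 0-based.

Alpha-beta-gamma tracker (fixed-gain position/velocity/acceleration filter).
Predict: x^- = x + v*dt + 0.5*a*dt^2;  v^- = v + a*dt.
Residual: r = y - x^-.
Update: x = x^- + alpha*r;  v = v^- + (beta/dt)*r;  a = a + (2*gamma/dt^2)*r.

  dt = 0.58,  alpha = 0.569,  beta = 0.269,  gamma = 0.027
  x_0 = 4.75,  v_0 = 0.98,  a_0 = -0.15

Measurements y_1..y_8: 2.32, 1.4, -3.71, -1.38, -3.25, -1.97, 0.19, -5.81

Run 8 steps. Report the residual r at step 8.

resid = -3.9444

step 1: x_pred=5.2932  r=-2.9732  x^+=3.6014  v^+=-0.4859  a^+=-0.6273
step 2: x_pred=3.2141  r=-1.8141  x^+=2.1819  v^+=-1.6911  a^+=-0.9185
step 3: x_pred=1.0465  r=-4.7565  x^+=-1.6599  v^+=-4.4299  a^+=-1.6820
step 4: x_pred=-4.5122  r=3.1322  x^+=-2.7300  v^+=-3.9528  a^+=-1.1792
step 5: x_pred=-5.2209  r=1.9709  x^+=-4.0995  v^+=-3.7226  a^+=-0.8628
step 6: x_pred=-6.4037  r=4.4337  x^+=-3.8809  v^+=-2.1667  a^+=-0.1511
step 7: x_pred=-5.1631  r=5.3531  x^+=-2.1172  v^+=0.2283  a^+=0.7082
step 8: x_pred=-1.8656  r=-3.9444  x^+=-4.1100  v^+=-1.1903  a^+=0.0750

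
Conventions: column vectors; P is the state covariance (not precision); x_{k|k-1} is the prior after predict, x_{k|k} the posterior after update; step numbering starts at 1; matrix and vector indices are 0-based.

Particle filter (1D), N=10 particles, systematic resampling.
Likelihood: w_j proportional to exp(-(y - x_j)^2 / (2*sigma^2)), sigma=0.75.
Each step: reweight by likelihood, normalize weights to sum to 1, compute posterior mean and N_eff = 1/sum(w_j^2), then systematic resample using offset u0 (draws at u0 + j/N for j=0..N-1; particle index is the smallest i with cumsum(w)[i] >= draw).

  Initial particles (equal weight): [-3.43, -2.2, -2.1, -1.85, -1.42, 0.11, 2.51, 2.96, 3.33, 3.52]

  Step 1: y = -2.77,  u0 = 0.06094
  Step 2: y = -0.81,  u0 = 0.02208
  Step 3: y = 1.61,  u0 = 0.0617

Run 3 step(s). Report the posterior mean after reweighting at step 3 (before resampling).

step 1: w=[0.2452, 0.2706, 0.2423, 0.1702, 0.0715, 0.0002, 0.0000, 0.0000, 0.0000, 0.0000]  mean=-2.3615  Neff=4.4222  idx=[0, 0, 1, 1, 1, 2, 2, 3, 3, 4]
step 2: w=[0.0009, 0.0009, 0.0723, 0.0723, 0.0723, 0.0918, 0.0918, 0.1541, 0.1541, 0.2895]  mean=-1.8502  Neff=6.1046  idx=[2, 3, 5, 6, 7, 7, 8, 9, 9, 9]
step 3: w=[0.0026, 0.0026, 0.0052, 0.0052, 0.0253, 0.0253, 0.0253, 0.3028, 0.3028, 0.3028]  mean=-1.4638  Neff=3.6094  idx=[5, 7, 7, 7, 8, 8, 8, 9, 9, 9]

post_mean = -1.4638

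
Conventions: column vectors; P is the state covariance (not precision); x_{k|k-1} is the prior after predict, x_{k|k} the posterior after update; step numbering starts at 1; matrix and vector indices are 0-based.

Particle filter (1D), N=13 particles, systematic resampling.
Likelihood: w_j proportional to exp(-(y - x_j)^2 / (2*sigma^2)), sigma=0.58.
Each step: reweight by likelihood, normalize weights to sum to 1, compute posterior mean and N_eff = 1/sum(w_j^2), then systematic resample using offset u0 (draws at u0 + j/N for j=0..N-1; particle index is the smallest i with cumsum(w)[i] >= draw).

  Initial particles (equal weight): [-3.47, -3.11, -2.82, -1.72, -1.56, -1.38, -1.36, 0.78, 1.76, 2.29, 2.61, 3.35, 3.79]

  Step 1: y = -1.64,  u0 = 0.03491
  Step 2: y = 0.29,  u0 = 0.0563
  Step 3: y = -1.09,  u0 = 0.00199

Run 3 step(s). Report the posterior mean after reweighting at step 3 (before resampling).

step 1: w=[0.0017, 0.0102, 0.0320, 0.2508, 0.2508, 0.2290, 0.2254, 0.0000, 0.0000, 0.0000, 0.0000, 0.0000, 0.0000]  mean=-1.5732  Neff=4.3441  idx=[2, 3, 3, 3, 4, 4, 4, 5, 5, 5, 6, 6, 6]
step 2: w=[0.0000, 0.0196, 0.0196, 0.0196, 0.0491, 0.0491, 0.0491, 0.1258, 0.1258, 0.1258, 0.1389, 0.1389, 0.1389]  mean=-1.4182  Neff=8.7943  idx=[3, 5, 7, 7, 8, 8, 9, 10, 10, 11, 11, 12, 12]
step 3: w=[0.0501, 0.0650, 0.0797, 0.0797, 0.0797, 0.0797, 0.0797, 0.0811, 0.0811, 0.0811, 0.0811, 0.0811, 0.0811]  mean=-1.3990  Neff=12.8327  idx=[0, 1, 2, 3, 4, 5, 6, 7, 8, 9, 10, 11, 12]

post_mean = -1.3990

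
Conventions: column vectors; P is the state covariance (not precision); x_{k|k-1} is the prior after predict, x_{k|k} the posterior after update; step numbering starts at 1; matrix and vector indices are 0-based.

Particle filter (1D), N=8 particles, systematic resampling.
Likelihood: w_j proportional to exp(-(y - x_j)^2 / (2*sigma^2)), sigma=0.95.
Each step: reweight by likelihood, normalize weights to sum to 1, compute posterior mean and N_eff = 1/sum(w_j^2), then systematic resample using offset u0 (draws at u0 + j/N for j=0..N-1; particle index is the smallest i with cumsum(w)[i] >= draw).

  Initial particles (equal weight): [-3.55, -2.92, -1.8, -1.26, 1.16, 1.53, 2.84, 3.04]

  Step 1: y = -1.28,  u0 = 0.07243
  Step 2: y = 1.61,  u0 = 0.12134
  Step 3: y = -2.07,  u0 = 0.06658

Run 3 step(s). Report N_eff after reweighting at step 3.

step 1: w=[0.0262, 0.1027, 0.3925, 0.4558, 0.0168, 0.0057, 0.0000, 0.0000]  mean=-1.6456  Neff=2.6779  idx=[1, 2, 2, 2, 3, 3, 3, 3]
step 2: w=[0.0002, 0.0343, 0.0343, 0.0343, 0.2242, 0.2242, 0.2242, 0.2242]  mean=-1.3159  Neff=4.8861  idx=[4, 4, 5, 5, 6, 6, 7, 7]
step 3: w=[0.1250, 0.1250, 0.1250, 0.1250, 0.1250, 0.1250, 0.1250, 0.1250]  mean=-1.2600  Neff=8.0000  idx=[0, 1, 2, 3, 4, 5, 6, 7]

N_eff = 8.0000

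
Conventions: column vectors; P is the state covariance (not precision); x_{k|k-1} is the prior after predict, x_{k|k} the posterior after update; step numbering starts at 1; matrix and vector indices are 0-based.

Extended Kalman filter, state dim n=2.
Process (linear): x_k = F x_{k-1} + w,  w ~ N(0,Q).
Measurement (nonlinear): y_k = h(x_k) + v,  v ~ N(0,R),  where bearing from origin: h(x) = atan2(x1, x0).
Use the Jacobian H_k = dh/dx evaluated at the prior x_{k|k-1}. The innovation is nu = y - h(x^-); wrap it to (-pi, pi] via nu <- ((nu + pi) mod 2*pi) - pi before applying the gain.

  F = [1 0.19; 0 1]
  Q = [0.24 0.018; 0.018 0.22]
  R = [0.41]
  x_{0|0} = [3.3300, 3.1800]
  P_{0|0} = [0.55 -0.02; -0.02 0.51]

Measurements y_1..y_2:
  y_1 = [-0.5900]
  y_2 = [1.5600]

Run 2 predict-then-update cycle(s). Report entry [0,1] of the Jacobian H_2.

H_jac[0,1] = 0.1540

step 1: x^-=[3.9342, 3.1800]  P^-=[0.8008 0.0949; 0.0949 0.7300]  H_jac=[-0.1243 0.1537]  S=[0.4360]  K=[-0.1948; 0.2304]  nu=[-1.2698]  x^+=[4.1815, 2.8875]  P^+=[0.7843 0.1145; 0.1145 0.7069]
step 2: x^-=[4.7302, 2.8875]  P^-=[1.0933 0.2668; 0.2668 0.9269]  H_jac=[-0.0940 0.1540]  S=[0.4339]  K=[-0.1422; 0.2712]  nu=[1.0119]  x^+=[4.5863, 3.1619]  P^+=[1.0845 0.2835; 0.2835 0.8950]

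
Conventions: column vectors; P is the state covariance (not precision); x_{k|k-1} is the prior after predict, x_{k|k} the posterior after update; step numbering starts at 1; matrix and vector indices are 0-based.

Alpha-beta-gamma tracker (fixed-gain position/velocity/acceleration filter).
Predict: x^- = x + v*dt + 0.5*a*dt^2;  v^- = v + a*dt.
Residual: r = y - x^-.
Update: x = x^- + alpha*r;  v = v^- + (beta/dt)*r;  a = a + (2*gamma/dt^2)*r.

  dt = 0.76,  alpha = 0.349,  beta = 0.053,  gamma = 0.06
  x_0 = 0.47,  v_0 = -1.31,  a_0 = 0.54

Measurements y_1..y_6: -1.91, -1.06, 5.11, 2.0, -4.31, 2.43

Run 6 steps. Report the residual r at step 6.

resid = 0.0359

step 1: x_pred=-0.3696  r=-1.5404  x^+=-0.9072  v^+=-1.0070  a^+=0.2200
step 2: x_pred=-1.6090  r=0.5490  x^+=-1.4174  v^+=-0.8015  a^+=0.3340
step 3: x_pred=-1.9301  r=7.0401  x^+=0.5269  v^+=-0.0567  a^+=1.7967
step 4: x_pred=1.0027  r=0.9973  x^+=1.3507  v^+=1.3783  a^+=2.0039
step 5: x_pred=2.9770  r=-7.2870  x^+=0.4338  v^+=2.3931  a^+=0.4900
step 6: x_pred=2.3941  r=0.0359  x^+=2.4066  v^+=2.7680  a^+=0.4974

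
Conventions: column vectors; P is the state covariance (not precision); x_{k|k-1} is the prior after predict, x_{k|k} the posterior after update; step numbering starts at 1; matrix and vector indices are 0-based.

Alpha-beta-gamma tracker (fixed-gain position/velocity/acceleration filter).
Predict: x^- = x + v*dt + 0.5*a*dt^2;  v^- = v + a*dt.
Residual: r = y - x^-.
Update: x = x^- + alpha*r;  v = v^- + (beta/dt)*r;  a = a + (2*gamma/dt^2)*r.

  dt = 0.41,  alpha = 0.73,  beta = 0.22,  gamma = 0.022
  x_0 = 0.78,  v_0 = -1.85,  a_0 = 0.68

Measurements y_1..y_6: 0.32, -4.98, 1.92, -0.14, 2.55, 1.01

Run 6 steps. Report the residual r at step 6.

step 1: x_pred=0.0787  r=0.2413  x^+=0.2548  v^+=-1.4417  a^+=0.7432
step 2: x_pred=-0.2738  r=-4.7062  x^+=-3.7093  v^+=-3.6623  a^+=-0.4887
step 3: x_pred=-5.2519  r=7.1719  x^+=-0.0164  v^+=-0.0143  a^+=1.3886
step 4: x_pred=0.0944  r=-0.2344  x^+=-0.0767  v^+=0.4292  a^+=1.3272
step 5: x_pred=0.2108  r=2.3392  x^+=1.9184  v^+=2.2286  a^+=1.9395
step 6: x_pred=2.9951  r=-1.9851  x^+=1.5460  v^+=1.9585  a^+=1.4199

resid = -1.9851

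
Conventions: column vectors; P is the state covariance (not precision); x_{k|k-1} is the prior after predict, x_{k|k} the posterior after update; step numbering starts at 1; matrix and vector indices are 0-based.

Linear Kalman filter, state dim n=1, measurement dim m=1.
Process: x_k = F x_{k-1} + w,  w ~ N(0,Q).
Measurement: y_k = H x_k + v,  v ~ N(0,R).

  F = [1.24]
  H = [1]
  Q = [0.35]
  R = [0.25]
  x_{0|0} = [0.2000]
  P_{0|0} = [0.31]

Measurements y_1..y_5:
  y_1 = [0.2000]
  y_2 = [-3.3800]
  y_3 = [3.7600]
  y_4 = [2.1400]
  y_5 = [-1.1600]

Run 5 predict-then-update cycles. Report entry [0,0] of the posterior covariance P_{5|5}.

step 1: x^-=[0.2480]  P^-=[0.8267]  S=[1.0767]  K=[0.7678]  nu=[-0.0480]  x^+=[0.2111]  P^+=[0.1919]
step 2: x^-=[0.2618]  P^-=[0.6451]  S=[0.8951]  K=[0.7207]  nu=[-3.6418]  x^+=[-2.3629]  P^+=[0.1802]
step 3: x^-=[-2.9300]  P^-=[0.6270]  S=[0.8770]  K=[0.7150]  nu=[6.6900]  x^+=[1.8530]  P^+=[0.1787]
step 4: x^-=[2.2978]  P^-=[0.6248]  S=[0.8748]  K=[0.7142]  nu=[-0.1578]  x^+=[2.1851]  P^+=[0.1786]
step 5: x^-=[2.7095]  P^-=[0.6245]  S=[0.8745]  K=[0.7141]  nu=[-3.8695]  x^+=[-0.0539]  P^+=[0.1785]

P_post[0,0] = 0.1785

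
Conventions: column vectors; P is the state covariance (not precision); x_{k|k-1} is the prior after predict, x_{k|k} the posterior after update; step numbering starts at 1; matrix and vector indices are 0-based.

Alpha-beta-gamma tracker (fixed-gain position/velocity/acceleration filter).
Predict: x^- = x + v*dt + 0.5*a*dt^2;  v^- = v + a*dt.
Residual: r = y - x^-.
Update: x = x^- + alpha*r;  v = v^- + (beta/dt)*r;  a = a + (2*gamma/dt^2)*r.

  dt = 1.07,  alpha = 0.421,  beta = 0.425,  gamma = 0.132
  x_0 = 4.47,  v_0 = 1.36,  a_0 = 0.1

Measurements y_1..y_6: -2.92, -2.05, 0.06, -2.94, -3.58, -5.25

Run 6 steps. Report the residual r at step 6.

resid = -1.0472

step 1: x_pred=5.9824  r=-8.9024  x^+=2.2345  v^+=-2.0690  a^+=-1.9528
step 2: x_pred=-1.0972  r=-0.9528  x^+=-1.4983  v^+=-4.5370  a^+=-2.1725
step 3: x_pred=-7.5965  r=7.6565  x^+=-4.3731  v^+=-3.8204  a^+=-0.4070
step 4: x_pred=-8.6939  r=5.7539  x^+=-6.2715  v^+=-1.9704  a^+=0.9198
step 5: x_pred=-7.8534  r=4.2734  x^+=-6.0543  v^+=0.7111  a^+=1.9052
step 6: x_pred=-4.2028  r=-1.0472  x^+=-4.6437  v^+=2.3337  a^+=1.6637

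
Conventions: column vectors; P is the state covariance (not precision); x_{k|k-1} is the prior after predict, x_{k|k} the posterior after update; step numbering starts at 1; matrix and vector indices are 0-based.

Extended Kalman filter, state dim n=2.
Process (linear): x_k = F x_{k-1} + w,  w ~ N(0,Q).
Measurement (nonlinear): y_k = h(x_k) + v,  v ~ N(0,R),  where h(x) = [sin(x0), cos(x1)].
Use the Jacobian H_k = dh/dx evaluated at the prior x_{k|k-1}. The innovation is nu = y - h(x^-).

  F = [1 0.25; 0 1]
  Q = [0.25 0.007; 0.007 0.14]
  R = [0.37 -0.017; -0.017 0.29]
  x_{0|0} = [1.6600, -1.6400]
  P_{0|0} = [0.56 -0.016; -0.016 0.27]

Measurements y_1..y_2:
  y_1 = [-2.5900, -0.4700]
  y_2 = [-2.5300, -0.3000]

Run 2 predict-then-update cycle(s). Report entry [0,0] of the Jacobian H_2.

step 1: x^-=[1.2500, -1.6400]  P^-=[0.8189 0.0585; 0.0585 0.4100]  H_jac=[0.3153 0.0000; 0.0000 0.9976]  S=[0.4514 0.0014; 0.0014 0.6980]  K=[0.5717 0.0825; 0.0390 0.5859]  nu=[-3.5390, -0.4009]  x^+=[-0.8064, -2.0130]  P^+=[0.6664 0.0142; 0.0142 0.1696]
step 2: x^-=[-1.3097, -2.0130]  P^-=[0.9342 0.0636; 0.0636 0.3096]  H_jac=[0.2582 0.0000; 0.0000 0.9038]  S=[0.4323 -0.0022; -0.0022 0.5429]  K=[0.5584 0.1081; 0.0406 0.5156]  nu=[-1.5639, 0.1280]  x^+=[-2.1692, -2.0105]  P^+=[0.7933 0.0242; 0.0242 0.1647]

H_jac[0,0] = 0.2582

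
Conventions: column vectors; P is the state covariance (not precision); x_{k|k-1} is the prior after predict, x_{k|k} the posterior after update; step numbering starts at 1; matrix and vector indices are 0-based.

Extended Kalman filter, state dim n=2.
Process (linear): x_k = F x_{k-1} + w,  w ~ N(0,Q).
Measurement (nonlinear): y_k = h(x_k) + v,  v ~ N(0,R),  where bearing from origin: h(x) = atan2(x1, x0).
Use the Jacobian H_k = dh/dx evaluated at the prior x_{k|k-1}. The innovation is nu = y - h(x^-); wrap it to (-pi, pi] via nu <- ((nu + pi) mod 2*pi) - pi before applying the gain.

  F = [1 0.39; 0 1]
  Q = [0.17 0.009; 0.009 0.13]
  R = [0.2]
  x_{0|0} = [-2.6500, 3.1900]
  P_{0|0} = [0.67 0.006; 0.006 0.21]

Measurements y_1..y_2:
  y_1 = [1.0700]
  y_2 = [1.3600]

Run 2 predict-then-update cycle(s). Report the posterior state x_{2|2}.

x_post = [0.7371, 3.4088]

step 1: x^-=[-1.4059, 3.1900]  P^-=[0.8766 0.0969; 0.0969 0.3400]  H_jac=[-0.2625 -0.1157]  S=[0.2708]  K=[-0.8910; -0.2391]  nu=[-0.9159]  x^+=[-0.5898, 3.4090]  P^+=[0.6616 0.0392; 0.0392 0.3245]
step 2: x^-=[0.7397, 3.4090]  P^-=[0.9115 0.1747; 0.1747 0.4545]  H_jac=[-0.2801 0.0608]  S=[0.2673]  K=[-0.9157; -0.0798]  nu=[0.0029]  x^+=[0.7371, 3.4088]  P^+=[0.6874 0.1552; 0.1552 0.4528]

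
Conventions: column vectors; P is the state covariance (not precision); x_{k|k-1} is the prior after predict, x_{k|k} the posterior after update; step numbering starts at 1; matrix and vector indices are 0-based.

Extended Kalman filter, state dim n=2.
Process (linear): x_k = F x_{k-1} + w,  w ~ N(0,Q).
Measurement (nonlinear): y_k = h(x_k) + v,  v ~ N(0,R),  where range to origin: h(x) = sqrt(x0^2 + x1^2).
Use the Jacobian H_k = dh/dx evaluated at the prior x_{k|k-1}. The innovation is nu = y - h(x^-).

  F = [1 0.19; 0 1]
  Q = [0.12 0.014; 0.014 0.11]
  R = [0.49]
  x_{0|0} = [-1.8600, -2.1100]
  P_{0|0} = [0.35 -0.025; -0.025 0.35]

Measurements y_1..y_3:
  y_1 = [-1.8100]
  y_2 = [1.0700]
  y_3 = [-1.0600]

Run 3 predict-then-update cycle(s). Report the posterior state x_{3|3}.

step 1: x^-=[-2.2609, -2.1100]  P^-=[0.4731 0.0555; 0.0555 0.4600]  H_jac=[-0.7311 -0.6823]  S=[1.0124]  K=[-0.3791; -0.3501]  nu=[-4.9025]  x^+=[-0.4025, -0.3937]  P^+=[0.3277 -0.0789; -0.0789 0.3359]
step 2: x^-=[-0.4773, -0.3937]  P^-=[0.4298 -0.0010; -0.0010 0.4459]  H_jac=[-0.7714 -0.6363]  S=[0.9253]  K=[-0.3576; -0.3058]  nu=[0.4513]  x^+=[-0.6387, -0.5317]  P^+=[0.3115 -0.1022; -0.1022 0.3594]
step 3: x^-=[-0.7397, -0.5317]  P^-=[0.4056 -0.0199; -0.0199 0.4694]  H_jac=[-0.8120 -0.5836]  S=[0.8984]  K=[-0.3536; -0.2869]  nu=[-1.9710]  x^+=[-0.0427, 0.0338]  P^+=[0.2932 -0.1111; -0.1111 0.3954]

x_post = [-0.0427, 0.0338]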